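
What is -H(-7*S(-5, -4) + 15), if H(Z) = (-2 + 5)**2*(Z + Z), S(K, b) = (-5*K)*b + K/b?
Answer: -25425/2 ≈ -12713.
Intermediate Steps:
S(K, b) = K/b - 5*K*b (S(K, b) = -5*K*b + K/b = K/b - 5*K*b)
H(Z) = 18*Z (H(Z) = 3**2*(2*Z) = 9*(2*Z) = 18*Z)
-H(-7*S(-5, -4) + 15) = -18*(-7*(-5/(-4) - 5*(-5)*(-4)) + 15) = -18*(-7*(-5*(-1/4) - 100) + 15) = -18*(-7*(5/4 - 100) + 15) = -18*(-7*(-395/4) + 15) = -18*(2765/4 + 15) = -18*2825/4 = -1*25425/2 = -25425/2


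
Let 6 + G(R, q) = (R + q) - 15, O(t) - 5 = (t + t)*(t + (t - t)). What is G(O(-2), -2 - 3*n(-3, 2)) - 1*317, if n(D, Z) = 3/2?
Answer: -663/2 ≈ -331.50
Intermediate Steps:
n(D, Z) = 3/2 (n(D, Z) = 3*(½) = 3/2)
O(t) = 5 + 2*t² (O(t) = 5 + (t + t)*(t + (t - t)) = 5 + (2*t)*(t + 0) = 5 + (2*t)*t = 5 + 2*t²)
G(R, q) = -21 + R + q (G(R, q) = -6 + ((R + q) - 15) = -6 + (-15 + R + q) = -21 + R + q)
G(O(-2), -2 - 3*n(-3, 2)) - 1*317 = (-21 + (5 + 2*(-2)²) + (-2 - 3*3/2)) - 1*317 = (-21 + (5 + 2*4) + (-2 - 9/2)) - 317 = (-21 + (5 + 8) - 13/2) - 317 = (-21 + 13 - 13/2) - 317 = -29/2 - 317 = -663/2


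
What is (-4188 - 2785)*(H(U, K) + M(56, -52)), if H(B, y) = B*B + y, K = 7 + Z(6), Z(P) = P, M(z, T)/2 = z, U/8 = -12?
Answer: -65134793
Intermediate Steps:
U = -96 (U = 8*(-12) = -96)
M(z, T) = 2*z
K = 13 (K = 7 + 6 = 13)
H(B, y) = y + B**2 (H(B, y) = B**2 + y = y + B**2)
(-4188 - 2785)*(H(U, K) + M(56, -52)) = (-4188 - 2785)*((13 + (-96)**2) + 2*56) = -6973*((13 + 9216) + 112) = -6973*(9229 + 112) = -6973*9341 = -65134793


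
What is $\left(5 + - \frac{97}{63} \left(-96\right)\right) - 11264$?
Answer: $- \frac{233335}{21} \approx -11111.0$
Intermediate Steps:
$\left(5 + - \frac{97}{63} \left(-96\right)\right) - 11264 = \left(5 + \left(-97\right) \frac{1}{63} \left(-96\right)\right) - 11264 = \left(5 - - \frac{3104}{21}\right) - 11264 = \left(5 + \frac{3104}{21}\right) - 11264 = \frac{3209}{21} - 11264 = - \frac{233335}{21}$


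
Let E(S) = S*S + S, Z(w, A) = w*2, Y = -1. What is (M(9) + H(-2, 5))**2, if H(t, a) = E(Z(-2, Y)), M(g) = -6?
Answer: 36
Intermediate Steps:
Z(w, A) = 2*w
E(S) = S + S**2 (E(S) = S**2 + S = S + S**2)
H(t, a) = 12 (H(t, a) = (2*(-2))*(1 + 2*(-2)) = -4*(1 - 4) = -4*(-3) = 12)
(M(9) + H(-2, 5))**2 = (-6 + 12)**2 = 6**2 = 36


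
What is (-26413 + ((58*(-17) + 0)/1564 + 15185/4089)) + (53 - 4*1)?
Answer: -4958330287/188094 ≈ -26361.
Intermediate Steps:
(-26413 + ((58*(-17) + 0)/1564 + 15185/4089)) + (53 - 4*1) = (-26413 + ((-986 + 0)*(1/1564) + 15185*(1/4089))) + (53 - 4) = (-26413 + (-986*1/1564 + 15185/4089)) + 49 = (-26413 + (-29/46 + 15185/4089)) + 49 = (-26413 + 579929/188094) + 49 = -4967546893/188094 + 49 = -4958330287/188094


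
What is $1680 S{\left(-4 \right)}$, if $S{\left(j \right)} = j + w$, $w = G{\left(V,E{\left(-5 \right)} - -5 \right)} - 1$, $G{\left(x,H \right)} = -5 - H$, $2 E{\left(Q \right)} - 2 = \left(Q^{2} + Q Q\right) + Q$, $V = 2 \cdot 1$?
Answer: $-64680$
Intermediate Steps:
$V = 2$
$E{\left(Q \right)} = 1 + Q^{2} + \frac{Q}{2}$ ($E{\left(Q \right)} = 1 + \frac{\left(Q^{2} + Q Q\right) + Q}{2} = 1 + \frac{\left(Q^{2} + Q^{2}\right) + Q}{2} = 1 + \frac{2 Q^{2} + Q}{2} = 1 + \frac{Q + 2 Q^{2}}{2} = 1 + \left(Q^{2} + \frac{Q}{2}\right) = 1 + Q^{2} + \frac{Q}{2}$)
$w = - \frac{69}{2}$ ($w = \left(-5 - \left(\left(1 + \left(-5\right)^{2} + \frac{1}{2} \left(-5\right)\right) - -5\right)\right) - 1 = \left(-5 - \left(\left(1 + 25 - \frac{5}{2}\right) + 5\right)\right) - 1 = \left(-5 - \left(\frac{47}{2} + 5\right)\right) - 1 = \left(-5 - \frac{57}{2}\right) - 1 = - \frac{67}{2} - 1 = - \frac{69}{2} \approx -34.5$)
$S{\left(j \right)} = - \frac{69}{2} + j$ ($S{\left(j \right)} = j - \frac{69}{2} = - \frac{69}{2} + j$)
$1680 S{\left(-4 \right)} = 1680 \left(- \frac{69}{2} - 4\right) = 1680 \left(- \frac{77}{2}\right) = -64680$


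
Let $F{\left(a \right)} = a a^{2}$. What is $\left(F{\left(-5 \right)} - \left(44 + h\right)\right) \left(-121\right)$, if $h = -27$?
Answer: $17182$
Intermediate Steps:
$F{\left(a \right)} = a^{3}$
$\left(F{\left(-5 \right)} - \left(44 + h\right)\right) \left(-121\right) = \left(\left(-5\right)^{3} - 17\right) \left(-121\right) = \left(-125 + \left(-44 + 27\right)\right) \left(-121\right) = \left(-125 - 17\right) \left(-121\right) = \left(-142\right) \left(-121\right) = 17182$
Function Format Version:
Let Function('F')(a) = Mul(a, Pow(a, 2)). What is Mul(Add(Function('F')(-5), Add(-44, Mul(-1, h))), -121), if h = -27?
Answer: 17182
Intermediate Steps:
Function('F')(a) = Pow(a, 3)
Mul(Add(Function('F')(-5), Add(-44, Mul(-1, h))), -121) = Mul(Add(Pow(-5, 3), Add(-44, Mul(-1, -27))), -121) = Mul(Add(-125, Add(-44, 27)), -121) = Mul(Add(-125, -17), -121) = Mul(-142, -121) = 17182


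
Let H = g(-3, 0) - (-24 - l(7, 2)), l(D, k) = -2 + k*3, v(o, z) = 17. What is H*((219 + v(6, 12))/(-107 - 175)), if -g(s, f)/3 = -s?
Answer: -2242/141 ≈ -15.901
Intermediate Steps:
l(D, k) = -2 + 3*k
g(s, f) = 3*s (g(s, f) = -(-3)*s = 3*s)
H = 19 (H = 3*(-3) - (-24 - (-2 + 3*2)) = -9 - (-24 - (-2 + 6)) = -9 - (-24 - 1*4) = -9 - (-24 - 4) = -9 - 1*(-28) = -9 + 28 = 19)
H*((219 + v(6, 12))/(-107 - 175)) = 19*((219 + 17)/(-107 - 175)) = 19*(236/(-282)) = 19*(236*(-1/282)) = 19*(-118/141) = -2242/141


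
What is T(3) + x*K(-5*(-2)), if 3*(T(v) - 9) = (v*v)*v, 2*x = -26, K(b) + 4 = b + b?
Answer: -190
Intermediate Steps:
K(b) = -4 + 2*b (K(b) = -4 + (b + b) = -4 + 2*b)
x = -13 (x = (½)*(-26) = -13)
T(v) = 9 + v³/3 (T(v) = 9 + ((v*v)*v)/3 = 9 + (v²*v)/3 = 9 + v³/3)
T(3) + x*K(-5*(-2)) = (9 + (⅓)*3³) - 13*(-4 + 2*(-5*(-2))) = (9 + (⅓)*27) - 13*(-4 + 2*10) = (9 + 9) - 13*(-4 + 20) = 18 - 13*16 = 18 - 208 = -190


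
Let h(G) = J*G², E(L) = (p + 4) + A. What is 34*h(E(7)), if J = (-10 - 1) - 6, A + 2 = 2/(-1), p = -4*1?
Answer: -9248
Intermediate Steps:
p = -4
A = -4 (A = -2 + 2/(-1) = -2 + 2*(-1) = -2 - 2 = -4)
J = -17 (J = -11 - 6 = -17)
E(L) = -4 (E(L) = (-4 + 4) - 4 = 0 - 4 = -4)
h(G) = -17*G²
34*h(E(7)) = 34*(-17*(-4)²) = 34*(-17*16) = 34*(-272) = -9248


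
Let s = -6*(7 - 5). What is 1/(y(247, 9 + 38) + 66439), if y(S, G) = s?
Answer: 1/66427 ≈ 1.5054e-5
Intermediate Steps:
s = -12 (s = -6*2 = -12)
y(S, G) = -12
1/(y(247, 9 + 38) + 66439) = 1/(-12 + 66439) = 1/66427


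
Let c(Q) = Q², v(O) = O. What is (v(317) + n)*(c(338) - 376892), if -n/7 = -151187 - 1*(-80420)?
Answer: -130190936528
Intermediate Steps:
n = 495369 (n = -7*(-151187 - 1*(-80420)) = -7*(-151187 + 80420) = -7*(-70767) = 495369)
(v(317) + n)*(c(338) - 376892) = (317 + 495369)*(338² - 376892) = 495686*(114244 - 376892) = 495686*(-262648) = -130190936528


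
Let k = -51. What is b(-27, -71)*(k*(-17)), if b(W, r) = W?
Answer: -23409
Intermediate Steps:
b(-27, -71)*(k*(-17)) = -(-1377)*(-17) = -27*867 = -23409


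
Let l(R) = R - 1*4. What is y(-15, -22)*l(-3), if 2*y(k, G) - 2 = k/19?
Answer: -161/38 ≈ -4.2368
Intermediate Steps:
y(k, G) = 1 + k/38 (y(k, G) = 1 + (k/19)/2 = 1 + k/38)
l(R) = -4 + R (l(R) = R - 4 = -4 + R)
y(-15, -22)*l(-3) = (1 + (1/38)*(-15))*(-4 - 3) = (1 - 15/38)*(-7) = (23/38)*(-7) = -161/38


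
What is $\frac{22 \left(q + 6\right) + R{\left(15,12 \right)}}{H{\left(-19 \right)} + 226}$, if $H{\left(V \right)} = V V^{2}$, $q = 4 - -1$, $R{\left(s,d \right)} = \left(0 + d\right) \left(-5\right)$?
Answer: $- \frac{182}{6633} \approx -0.027439$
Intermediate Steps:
$R{\left(s,d \right)} = - 5 d$ ($R{\left(s,d \right)} = d \left(-5\right) = - 5 d$)
$q = 5$ ($q = 4 + 1 = 5$)
$H{\left(V \right)} = V^{3}$
$\frac{22 \left(q + 6\right) + R{\left(15,12 \right)}}{H{\left(-19 \right)} + 226} = \frac{22 \left(5 + 6\right) - 60}{\left(-19\right)^{3} + 226} = \frac{22 \cdot 11 - 60}{-6859 + 226} = \frac{242 - 60}{-6633} = 182 \left(- \frac{1}{6633}\right) = - \frac{182}{6633}$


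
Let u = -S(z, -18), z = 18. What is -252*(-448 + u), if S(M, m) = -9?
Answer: 110628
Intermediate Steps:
u = 9 (u = -1*(-9) = 9)
-252*(-448 + u) = -252*(-448 + 9) = -252*(-439) = 110628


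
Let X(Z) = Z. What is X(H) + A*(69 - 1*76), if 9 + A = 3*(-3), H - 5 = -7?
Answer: 124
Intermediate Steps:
H = -2 (H = 5 - 7 = -2)
A = -18 (A = -9 + 3*(-3) = -9 - 9 = -18)
X(H) + A*(69 - 1*76) = -2 - 18*(69 - 1*76) = -2 - 18*(69 - 76) = -2 - 18*(-7) = -2 + 126 = 124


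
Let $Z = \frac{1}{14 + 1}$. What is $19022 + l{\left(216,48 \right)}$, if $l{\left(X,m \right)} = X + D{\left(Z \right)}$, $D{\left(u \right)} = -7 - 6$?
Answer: $19225$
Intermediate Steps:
$Z = \frac{1}{15} \approx 0.066667$
$D{\left(u \right)} = -13$ ($D{\left(u \right)} = -7 - 6 = -13$)
$l{\left(X,m \right)} = -13 + X$ ($l{\left(X,m \right)} = X - 13 = -13 + X$)
$19022 + l{\left(216,48 \right)} = 19022 + \left(-13 + 216\right) = 19022 + 203 = 19225$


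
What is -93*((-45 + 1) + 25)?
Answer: 1767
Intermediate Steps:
-93*((-45 + 1) + 25) = -93*(-44 + 25) = -93*(-19) = 1767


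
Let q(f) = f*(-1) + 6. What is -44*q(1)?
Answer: -220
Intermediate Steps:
q(f) = 6 - f (q(f) = -f + 6 = 6 - f)
-44*q(1) = -44*(6 - 1*1) = -44*(6 - 1) = -44*5 = -220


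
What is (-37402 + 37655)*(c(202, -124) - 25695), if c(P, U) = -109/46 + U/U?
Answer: -13002363/2 ≈ -6.5012e+6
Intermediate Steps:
c(P, U) = -63/46 (c(P, U) = -109*1/46 + 1 = -109/46 + 1 = -63/46)
(-37402 + 37655)*(c(202, -124) - 25695) = (-37402 + 37655)*(-63/46 - 25695) = 253*(-1182033/46) = -13002363/2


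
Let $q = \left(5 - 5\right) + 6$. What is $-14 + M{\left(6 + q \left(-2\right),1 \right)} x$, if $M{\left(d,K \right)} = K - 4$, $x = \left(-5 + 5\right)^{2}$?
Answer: $-14$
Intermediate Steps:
$x = 0$ ($x = 0^{2} = 0$)
$q = 6$ ($q = 0 + 6 = 6$)
$M{\left(d,K \right)} = -4 + K$ ($M{\left(d,K \right)} = K - 4 = -4 + K$)
$-14 + M{\left(6 + q \left(-2\right),1 \right)} x = -14 + \left(-4 + 1\right) 0 = -14 - 0 = -14 + 0 = -14$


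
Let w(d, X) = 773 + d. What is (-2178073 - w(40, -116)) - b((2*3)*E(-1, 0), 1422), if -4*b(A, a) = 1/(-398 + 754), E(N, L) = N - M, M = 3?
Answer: -3102733663/1424 ≈ -2.1789e+6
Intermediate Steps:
E(N, L) = -3 + N (E(N, L) = N - 1*3 = N - 3 = -3 + N)
b(A, a) = -1/1424 (b(A, a) = -1/(4*(-398 + 754)) = -1/4/356 = -1/4*1/356 = -1/1424)
(-2178073 - w(40, -116)) - b((2*3)*E(-1, 0), 1422) = (-2178073 - (773 + 40)) - 1*(-1/1424) = (-2178073 - 1*813) + 1/1424 = (-2178073 - 813) + 1/1424 = -2178886 + 1/1424 = -3102733663/1424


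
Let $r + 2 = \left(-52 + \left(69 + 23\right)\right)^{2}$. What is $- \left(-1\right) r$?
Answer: $1598$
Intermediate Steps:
$r = 1598$ ($r = -2 + \left(-52 + \left(69 + 23\right)\right)^{2} = -2 + \left(-52 + 92\right)^{2} = -2 + 40^{2} = -2 + 1600 = 1598$)
$- \left(-1\right) r = - \left(-1\right) 1598 = \left(-1\right) \left(-1598\right) = 1598$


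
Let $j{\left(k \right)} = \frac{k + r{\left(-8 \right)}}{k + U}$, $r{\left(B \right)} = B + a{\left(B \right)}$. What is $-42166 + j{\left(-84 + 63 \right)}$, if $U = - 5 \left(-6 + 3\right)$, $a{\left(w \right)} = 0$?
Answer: $- \frac{252967}{6} \approx -42161.0$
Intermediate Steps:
$r{\left(B \right)} = B$ ($r{\left(B \right)} = B + 0 = B$)
$U = 15$ ($U = \left(-5\right) \left(-3\right) = 15$)
$j{\left(k \right)} = \frac{-8 + k}{15 + k}$ ($j{\left(k \right)} = \frac{k - 8}{k + 15} = \frac{-8 + k}{15 + k}$)
$-42166 + j{\left(-84 + 63 \right)} = -42166 + \frac{-8 + \left(-84 + 63\right)}{15 + \left(-84 + 63\right)} = -42166 + \frac{-8 - 21}{15 - 21} = -42166 + \frac{1}{-6} \left(-29\right) = -42166 - - \frac{29}{6} = -42166 + \frac{29}{6} = - \frac{252967}{6}$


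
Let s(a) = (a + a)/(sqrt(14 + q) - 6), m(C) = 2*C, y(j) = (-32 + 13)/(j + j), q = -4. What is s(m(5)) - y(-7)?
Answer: -1087/182 - 10*sqrt(10)/13 ≈ -8.4050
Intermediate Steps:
y(j) = -19/(2*j) (y(j) = -19*1/(2*j) = -19/(2*j))
s(a) = 2*a/(-6 + sqrt(10)) (s(a) = (a + a)/(sqrt(14 - 4) - 6) = (2*a)/(sqrt(10) - 6) = (2*a)/(-6 + sqrt(10)) = 2*a/(-6 + sqrt(10)))
s(m(5)) - y(-7) = (-12*5/13 - 2*5*sqrt(10)/13) - (-19)/(2*(-7)) = (-6/13*10 - 1/13*10*sqrt(10)) - (-19)*(-1)/(2*7) = (-60/13 - 10*sqrt(10)/13) - 1*19/14 = (-60/13 - 10*sqrt(10)/13) - 19/14 = -1087/182 - 10*sqrt(10)/13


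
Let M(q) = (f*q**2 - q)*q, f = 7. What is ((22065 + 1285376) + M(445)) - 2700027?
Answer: 615257264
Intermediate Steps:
M(q) = q*(-q + 7*q**2) (M(q) = (7*q**2 - q)*q = (-q + 7*q**2)*q = q*(-q + 7*q**2))
((22065 + 1285376) + M(445)) - 2700027 = ((22065 + 1285376) + 445**2*(-1 + 7*445)) - 2700027 = (1307441 + 198025*(-1 + 3115)) - 2700027 = (1307441 + 198025*3114) - 2700027 = (1307441 + 616649850) - 2700027 = 617957291 - 2700027 = 615257264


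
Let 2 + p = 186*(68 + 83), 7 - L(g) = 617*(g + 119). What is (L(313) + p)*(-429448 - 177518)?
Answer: 144732863598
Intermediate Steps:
L(g) = -73416 - 617*g (L(g) = 7 - 617*(g + 119) = 7 - 617*(119 + g) = 7 - (73423 + 617*g) = 7 + (-73423 - 617*g) = -73416 - 617*g)
p = 28084 (p = -2 + 186*(68 + 83) = -2 + 186*151 = -2 + 28086 = 28084)
(L(313) + p)*(-429448 - 177518) = ((-73416 - 617*313) + 28084)*(-429448 - 177518) = ((-73416 - 193121) + 28084)*(-606966) = (-266537 + 28084)*(-606966) = -238453*(-606966) = 144732863598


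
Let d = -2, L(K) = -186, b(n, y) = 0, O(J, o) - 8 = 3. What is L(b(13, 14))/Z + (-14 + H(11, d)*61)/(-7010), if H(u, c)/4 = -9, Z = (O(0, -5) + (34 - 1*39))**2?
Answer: -20405/4206 ≈ -4.8514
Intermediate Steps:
O(J, o) = 11 (O(J, o) = 8 + 3 = 11)
Z = 36 (Z = (11 + (34 - 1*39))**2 = (11 + (34 - 39))**2 = (11 - 5)**2 = 6**2 = 36)
H(u, c) = -36 (H(u, c) = 4*(-9) = -36)
L(b(13, 14))/Z + (-14 + H(11, d)*61)/(-7010) = -186/36 + (-14 - 36*61)/(-7010) = -186*1/36 + (-14 - 2196)*(-1/7010) = -31/6 - 2210*(-1/7010) = -31/6 + 221/701 = -20405/4206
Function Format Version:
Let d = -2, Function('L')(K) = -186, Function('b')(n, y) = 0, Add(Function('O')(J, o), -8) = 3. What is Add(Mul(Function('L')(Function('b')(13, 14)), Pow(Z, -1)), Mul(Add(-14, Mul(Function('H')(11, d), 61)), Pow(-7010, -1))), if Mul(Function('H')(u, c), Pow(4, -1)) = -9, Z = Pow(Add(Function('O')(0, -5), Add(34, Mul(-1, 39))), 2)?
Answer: Rational(-20405, 4206) ≈ -4.8514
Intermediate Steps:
Function('O')(J, o) = 11 (Function('O')(J, o) = Add(8, 3) = 11)
Z = 36 (Z = Pow(Add(11, Add(34, Mul(-1, 39))), 2) = Pow(Add(11, Add(34, -39)), 2) = Pow(Add(11, -5), 2) = Pow(6, 2) = 36)
Function('H')(u, c) = -36 (Function('H')(u, c) = Mul(4, -9) = -36)
Add(Mul(Function('L')(Function('b')(13, 14)), Pow(Z, -1)), Mul(Add(-14, Mul(Function('H')(11, d), 61)), Pow(-7010, -1))) = Add(Mul(-186, Pow(36, -1)), Mul(Add(-14, Mul(-36, 61)), Pow(-7010, -1))) = Add(Mul(-186, Rational(1, 36)), Mul(Add(-14, -2196), Rational(-1, 7010))) = Add(Rational(-31, 6), Mul(-2210, Rational(-1, 7010))) = Add(Rational(-31, 6), Rational(221, 701)) = Rational(-20405, 4206)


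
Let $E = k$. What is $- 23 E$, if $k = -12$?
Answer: $276$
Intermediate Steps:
$E = -12$
$- 23 E = \left(-23\right) \left(-12\right) = 276$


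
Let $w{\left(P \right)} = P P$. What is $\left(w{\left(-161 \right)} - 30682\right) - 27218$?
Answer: $-31979$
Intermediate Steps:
$w{\left(P \right)} = P^{2}$
$\left(w{\left(-161 \right)} - 30682\right) - 27218 = \left(\left(-161\right)^{2} - 30682\right) - 27218 = \left(25921 - 30682\right) - 27218 = -4761 - 27218 = -31979$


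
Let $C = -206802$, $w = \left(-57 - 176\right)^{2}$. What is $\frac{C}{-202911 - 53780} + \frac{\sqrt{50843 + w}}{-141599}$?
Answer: $\frac{206802}{256691} - \frac{2 \sqrt{26283}}{141599} \approx 0.80336$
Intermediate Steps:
$w = 54289$ ($w = \left(-233\right)^{2} = 54289$)
$\frac{C}{-202911 - 53780} + \frac{\sqrt{50843 + w}}{-141599} = - \frac{206802}{-202911 - 53780} + \frac{\sqrt{50843 + 54289}}{-141599} = - \frac{206802}{-256691} + \sqrt{105132} \left(- \frac{1}{141599}\right) = \left(-206802\right) \left(- \frac{1}{256691}\right) + 2 \sqrt{26283} \left(- \frac{1}{141599}\right) = \frac{206802}{256691} - \frac{2 \sqrt{26283}}{141599}$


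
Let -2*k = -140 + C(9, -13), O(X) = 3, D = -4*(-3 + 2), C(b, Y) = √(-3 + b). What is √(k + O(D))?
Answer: √(292 - 2*√6)/2 ≈ 8.4720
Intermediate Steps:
D = 4 (D = -4*(-1) = 4)
k = 70 - √6/2 (k = -(-140 + √(-3 + 9))/2 = -(-140 + √6)/2 = 70 - √6/2 ≈ 68.775)
√(k + O(D)) = √((70 - √6/2) + 3) = √(73 - √6/2)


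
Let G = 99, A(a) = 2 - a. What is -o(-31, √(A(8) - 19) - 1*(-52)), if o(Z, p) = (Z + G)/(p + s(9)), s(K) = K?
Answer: -2074/1873 + 170*I/1873 ≈ -1.1073 + 0.090763*I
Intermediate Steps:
o(Z, p) = (99 + Z)/(9 + p) (o(Z, p) = (Z + 99)/(p + 9) = (99 + Z)/(9 + p))
-o(-31, √(A(8) - 19) - 1*(-52)) = -(99 - 31)/(9 + (√((2 - 1*8) - 19) - 1*(-52))) = -68/(9 + (√((2 - 8) - 19) + 52)) = -68/(9 + (√(-6 - 19) + 52)) = -68/(9 + (√(-25) + 52)) = -68/(9 + (5*I + 52)) = -68/(9 + (52 + 5*I)) = -68/(61 + 5*I) = -(61 - 5*I)/3746*68 = -34*(61 - 5*I)/1873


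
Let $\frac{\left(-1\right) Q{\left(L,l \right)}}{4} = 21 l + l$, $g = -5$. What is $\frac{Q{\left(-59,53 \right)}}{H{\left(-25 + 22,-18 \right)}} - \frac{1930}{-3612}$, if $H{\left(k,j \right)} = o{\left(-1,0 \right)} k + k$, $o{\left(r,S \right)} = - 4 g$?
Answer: $\frac{403999}{5418} \approx 74.566$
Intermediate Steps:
$Q{\left(L,l \right)} = - 88 l$ ($Q{\left(L,l \right)} = - 4 \left(21 l + l\right) = - 4 \cdot 22 l = - 88 l$)
$o{\left(r,S \right)} = 20$ ($o{\left(r,S \right)} = \left(-4\right) \left(-5\right) = 20$)
$H{\left(k,j \right)} = 21 k$ ($H{\left(k,j \right)} = 20 k + k = 21 k$)
$\frac{Q{\left(-59,53 \right)}}{H{\left(-25 + 22,-18 \right)}} - \frac{1930}{-3612} = \frac{\left(-88\right) 53}{21 \left(-25 + 22\right)} - \frac{1930}{-3612} = - \frac{4664}{21 \left(-3\right)} - - \frac{965}{1806} = - \frac{4664}{-63} + \frac{965}{1806} = \left(-4664\right) \left(- \frac{1}{63}\right) + \frac{965}{1806} = \frac{4664}{63} + \frac{965}{1806} = \frac{403999}{5418}$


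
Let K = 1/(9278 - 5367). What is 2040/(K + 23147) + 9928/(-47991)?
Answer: -15172583996/127780156257 ≈ -0.11874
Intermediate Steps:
K = 1/3911 ≈ 0.00025569
2040/(K + 23147) + 9928/(-47991) = 2040/(1/3911 + 23147) + 9928/(-47991) = 2040/(90527918/3911) + 9928*(-1/47991) = 2040*(3911/90527918) - 584/2823 = 3989220/45263959 - 584/2823 = -15172583996/127780156257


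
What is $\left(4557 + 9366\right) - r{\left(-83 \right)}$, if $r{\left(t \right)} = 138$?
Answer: $13785$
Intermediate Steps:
$\left(4557 + 9366\right) - r{\left(-83 \right)} = \left(4557 + 9366\right) - 138 = 13923 - 138 = 13785$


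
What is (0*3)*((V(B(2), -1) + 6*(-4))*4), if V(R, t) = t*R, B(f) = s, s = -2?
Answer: 0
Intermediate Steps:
B(f) = -2
V(R, t) = R*t
(0*3)*((V(B(2), -1) + 6*(-4))*4) = (0*3)*((-2*(-1) + 6*(-4))*4) = 0*((2 - 24)*4) = 0*(-22*4) = 0*(-88) = 0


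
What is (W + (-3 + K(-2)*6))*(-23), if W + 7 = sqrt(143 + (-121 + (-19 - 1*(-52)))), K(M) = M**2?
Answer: -322 - 23*sqrt(55) ≈ -492.57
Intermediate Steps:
W = -7 + sqrt(55) (W = -7 + sqrt(143 + (-121 + (-19 - 1*(-52)))) = -7 + sqrt(143 + (-121 + (-19 + 52))) = -7 + sqrt(143 + (-121 + 33)) = -7 + sqrt(143 - 88) = -7 + sqrt(55) ≈ 0.41620)
(W + (-3 + K(-2)*6))*(-23) = ((-7 + sqrt(55)) + (-3 + (-2)**2*6))*(-23) = ((-7 + sqrt(55)) + (-3 + 4*6))*(-23) = ((-7 + sqrt(55)) + (-3 + 24))*(-23) = ((-7 + sqrt(55)) + 21)*(-23) = (14 + sqrt(55))*(-23) = -322 - 23*sqrt(55)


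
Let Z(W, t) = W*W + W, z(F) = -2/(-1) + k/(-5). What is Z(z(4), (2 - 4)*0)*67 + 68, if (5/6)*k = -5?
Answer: 24212/25 ≈ 968.48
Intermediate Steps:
k = -6 (k = (6/5)*(-5) = -6)
z(F) = 16/5 (z(F) = -2/(-1) - 6/(-5) = -2*(-1) - 6*(-⅕) = 2 + 6/5 = 16/5)
Z(W, t) = W + W² (Z(W, t) = W² + W = W + W²)
Z(z(4), (2 - 4)*0)*67 + 68 = (16*(1 + 16/5)/5)*67 + 68 = ((16/5)*(21/5))*67 + 68 = (336/25)*67 + 68 = 22512/25 + 68 = 24212/25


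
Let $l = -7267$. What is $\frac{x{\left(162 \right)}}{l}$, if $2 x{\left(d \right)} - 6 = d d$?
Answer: $- \frac{13125}{7267} \approx -1.8061$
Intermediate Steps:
$x{\left(d \right)} = 3 + \frac{d^{2}}{2}$ ($x{\left(d \right)} = 3 + \frac{d d}{2} = 3 + \frac{d^{2}}{2}$)
$\frac{x{\left(162 \right)}}{l} = \frac{3 + \frac{162^{2}}{2}}{-7267} = \left(3 + \frac{1}{2} \cdot 26244\right) \left(- \frac{1}{7267}\right) = \left(3 + 13122\right) \left(- \frac{1}{7267}\right) = 13125 \left(- \frac{1}{7267}\right) = - \frac{13125}{7267}$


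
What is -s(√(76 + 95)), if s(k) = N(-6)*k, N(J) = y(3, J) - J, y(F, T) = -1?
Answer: -15*√19 ≈ -65.384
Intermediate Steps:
N(J) = -1 - J
s(k) = 5*k (s(k) = (-1 - 1*(-6))*k = (-1 + 6)*k = 5*k)
-s(√(76 + 95)) = -5*√(76 + 95) = -5*√171 = -5*3*√19 = -15*√19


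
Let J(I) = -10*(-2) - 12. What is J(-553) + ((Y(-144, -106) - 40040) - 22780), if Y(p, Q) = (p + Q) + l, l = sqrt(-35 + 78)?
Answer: -63062 + sqrt(43) ≈ -63055.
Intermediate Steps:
l = sqrt(43) ≈ 6.5574
J(I) = 8 (J(I) = 20 - 12 = 8)
Y(p, Q) = Q + p + sqrt(43) (Y(p, Q) = (p + Q) + sqrt(43) = (Q + p) + sqrt(43) = Q + p + sqrt(43))
J(-553) + ((Y(-144, -106) - 40040) - 22780) = 8 + (((-106 - 144 + sqrt(43)) - 40040) - 22780) = 8 + (((-250 + sqrt(43)) - 40040) - 22780) = 8 + ((-40290 + sqrt(43)) - 22780) = 8 + (-63070 + sqrt(43)) = -63062 + sqrt(43)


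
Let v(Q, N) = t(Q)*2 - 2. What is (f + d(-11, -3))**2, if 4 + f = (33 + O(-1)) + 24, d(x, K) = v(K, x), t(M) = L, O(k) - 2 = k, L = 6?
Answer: 4096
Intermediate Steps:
O(k) = 2 + k
t(M) = 6
v(Q, N) = 10 (v(Q, N) = 6*2 - 2 = 12 - 2 = 10)
d(x, K) = 10
f = 54 (f = -4 + ((33 + (2 - 1)) + 24) = -4 + ((33 + 1) + 24) = -4 + (34 + 24) = -4 + 58 = 54)
(f + d(-11, -3))**2 = (54 + 10)**2 = 64**2 = 4096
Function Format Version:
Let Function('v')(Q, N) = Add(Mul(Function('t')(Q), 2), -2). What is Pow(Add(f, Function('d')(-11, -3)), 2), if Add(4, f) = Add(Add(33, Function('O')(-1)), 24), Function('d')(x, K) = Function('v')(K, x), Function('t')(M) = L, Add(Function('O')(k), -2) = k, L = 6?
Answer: 4096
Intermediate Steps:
Function('O')(k) = Add(2, k)
Function('t')(M) = 6
Function('v')(Q, N) = 10 (Function('v')(Q, N) = Add(Mul(6, 2), -2) = Add(12, -2) = 10)
Function('d')(x, K) = 10
f = 54 (f = Add(-4, Add(Add(33, Add(2, -1)), 24)) = Add(-4, Add(Add(33, 1), 24)) = Add(-4, Add(34, 24)) = Add(-4, 58) = 54)
Pow(Add(f, Function('d')(-11, -3)), 2) = Pow(Add(54, 10), 2) = Pow(64, 2) = 4096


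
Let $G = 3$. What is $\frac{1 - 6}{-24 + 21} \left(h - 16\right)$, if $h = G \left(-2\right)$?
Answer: $- \frac{110}{3} \approx -36.667$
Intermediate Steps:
$h = -6$ ($h = 3 \left(-2\right) = -6$)
$\frac{1 - 6}{-24 + 21} \left(h - 16\right) = \frac{1 - 6}{-24 + 21} \left(-6 - 16\right) = - \frac{5}{-3} \left(-22\right) = \left(-5\right) \left(- \frac{1}{3}\right) \left(-22\right) = \frac{5}{3} \left(-22\right) = - \frac{110}{3}$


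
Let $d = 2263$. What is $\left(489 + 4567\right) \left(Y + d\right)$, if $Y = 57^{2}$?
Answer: $27868672$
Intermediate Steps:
$Y = 3249$
$\left(489 + 4567\right) \left(Y + d\right) = \left(489 + 4567\right) \left(3249 + 2263\right) = 5056 \cdot 5512 = 27868672$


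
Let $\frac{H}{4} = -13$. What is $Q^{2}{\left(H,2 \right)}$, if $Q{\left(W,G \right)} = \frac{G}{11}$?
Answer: $\frac{4}{121} \approx 0.033058$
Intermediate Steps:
$H = -52$ ($H = 4 \left(-13\right) = -52$)
$Q{\left(W,G \right)} = \frac{G}{11}$ ($Q{\left(W,G \right)} = G \frac{1}{11} = \frac{G}{11}$)
$Q^{2}{\left(H,2 \right)} = \left(\frac{1}{11} \cdot 2\right)^{2} = \left(\frac{2}{11}\right)^{2} = \frac{4}{121}$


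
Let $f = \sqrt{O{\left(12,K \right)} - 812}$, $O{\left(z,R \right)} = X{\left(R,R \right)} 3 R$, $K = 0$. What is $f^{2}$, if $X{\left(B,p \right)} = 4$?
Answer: $-812$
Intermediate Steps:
$O{\left(z,R \right)} = 12 R$ ($O{\left(z,R \right)} = 4 \cdot 3 R = 12 R$)
$f = 2 i \sqrt{203}$ ($f = \sqrt{12 \cdot 0 - 812} = \sqrt{0 - 812} = \sqrt{-812} = 2 i \sqrt{203} \approx 28.496 i$)
$f^{2} = \left(2 i \sqrt{203}\right)^{2} = -812$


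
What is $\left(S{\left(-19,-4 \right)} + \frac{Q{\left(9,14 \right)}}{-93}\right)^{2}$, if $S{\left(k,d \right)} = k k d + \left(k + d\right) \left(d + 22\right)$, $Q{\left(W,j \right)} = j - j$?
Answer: $3452164$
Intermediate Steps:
$Q{\left(W,j \right)} = 0$
$S{\left(k,d \right)} = d k^{2} + \left(22 + d\right) \left(d + k\right)$ ($S{\left(k,d \right)} = k^{2} d + \left(d + k\right) \left(22 + d\right) = d k^{2} + \left(22 + d\right) \left(d + k\right)$)
$\left(S{\left(-19,-4 \right)} + \frac{Q{\left(9,14 \right)}}{-93}\right)^{2} = \left(\left(\left(-4\right)^{2} + 22 \left(-4\right) + 22 \left(-19\right) - -76 - 4 \left(-19\right)^{2}\right) + \frac{0}{-93}\right)^{2} = \left(\left(16 - 88 - 418 + 76 - 1444\right) + 0 \left(- \frac{1}{93}\right)\right)^{2} = \left(\left(16 - 88 - 418 + 76 - 1444\right) + 0\right)^{2} = \left(-1858 + 0\right)^{2} = \left(-1858\right)^{2} = 3452164$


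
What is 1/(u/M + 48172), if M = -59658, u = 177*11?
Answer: 19886/957947743 ≈ 2.0759e-5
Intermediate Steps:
u = 1947
1/(u/M + 48172) = 1/(1947/(-59658) + 48172) = 1/(1947*(-1/59658) + 48172) = 1/(-649/19886 + 48172) = 1/(957947743/19886) = 19886/957947743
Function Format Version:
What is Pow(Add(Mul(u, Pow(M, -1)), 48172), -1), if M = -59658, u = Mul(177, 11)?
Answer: Rational(19886, 957947743) ≈ 2.0759e-5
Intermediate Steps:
u = 1947
Pow(Add(Mul(u, Pow(M, -1)), 48172), -1) = Pow(Add(Mul(1947, Pow(-59658, -1)), 48172), -1) = Pow(Add(Mul(1947, Rational(-1, 59658)), 48172), -1) = Pow(Add(Rational(-649, 19886), 48172), -1) = Pow(Rational(957947743, 19886), -1) = Rational(19886, 957947743)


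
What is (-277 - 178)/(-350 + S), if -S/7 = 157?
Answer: 65/207 ≈ 0.31401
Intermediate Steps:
S = -1099 (S = -7*157 = -1099)
(-277 - 178)/(-350 + S) = (-277 - 178)/(-350 - 1099) = -455/(-1449) = -455*(-1/1449) = 65/207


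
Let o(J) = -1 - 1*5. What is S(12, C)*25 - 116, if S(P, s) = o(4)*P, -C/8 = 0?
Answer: -1916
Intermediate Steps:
o(J) = -6 (o(J) = -1 - 5 = -6)
C = 0 (C = -8*0 = 0)
S(P, s) = -6*P
S(12, C)*25 - 116 = -6*12*25 - 116 = -72*25 - 116 = -1800 - 116 = -1916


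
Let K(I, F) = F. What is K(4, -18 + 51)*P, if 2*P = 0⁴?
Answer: 0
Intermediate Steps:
P = 0 (P = (½)*0⁴ = (½)*0 = 0)
K(4, -18 + 51)*P = (-18 + 51)*0 = 33*0 = 0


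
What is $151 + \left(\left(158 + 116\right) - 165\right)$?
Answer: $260$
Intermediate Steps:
$151 + \left(\left(158 + 116\right) - 165\right) = 151 + \left(274 - 165\right) = 151 + 109 = 260$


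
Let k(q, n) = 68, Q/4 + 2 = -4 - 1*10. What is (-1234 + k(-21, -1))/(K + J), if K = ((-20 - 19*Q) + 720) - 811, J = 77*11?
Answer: -583/976 ≈ -0.59734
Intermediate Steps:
J = 847
Q = -64 (Q = -8 + 4*(-4 - 1*10) = -8 + 4*(-4 - 10) = -8 + 4*(-14) = -8 - 56 = -64)
K = 1105 (K = ((-20 - 19*(-64)) + 720) - 811 = ((-20 + 1216) + 720) - 811 = (1196 + 720) - 811 = 1916 - 811 = 1105)
(-1234 + k(-21, -1))/(K + J) = (-1234 + 68)/(1105 + 847) = -1166/1952 = -1166*1/1952 = -583/976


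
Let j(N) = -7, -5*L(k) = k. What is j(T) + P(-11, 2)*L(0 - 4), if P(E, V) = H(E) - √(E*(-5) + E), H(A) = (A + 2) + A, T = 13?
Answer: -23 - 8*√11/5 ≈ -28.307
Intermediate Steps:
L(k) = -k/5
H(A) = 2 + 2*A (H(A) = (2 + A) + A = 2 + 2*A)
P(E, V) = 2 - 2*√(-E) + 2*E (P(E, V) = (2 + 2*E) - √(E*(-5) + E) = (2 + 2*E) - √(-5*E + E) = (2 + 2*E) - √(-4*E) = (2 + 2*E) - 2*√(-E) = 2 - 2*√(-E) + 2*E)
j(T) + P(-11, 2)*L(0 - 4) = -7 + (2 - 2*√11 + 2*(-11))*(-(0 - 4)/5) = -7 + (2 - 2*√11 - 22)*(-⅕*(-4)) = -7 + (-20 - 2*√11)*(⅘) = -7 + (-16 - 8*√11/5) = -23 - 8*√11/5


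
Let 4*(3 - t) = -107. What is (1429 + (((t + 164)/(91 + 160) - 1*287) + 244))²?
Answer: 1938552197761/1008016 ≈ 1.9231e+6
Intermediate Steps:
t = 119/4 (t = 3 - ¼*(-107) = 3 + 107/4 = 119/4 ≈ 29.750)
(1429 + (((t + 164)/(91 + 160) - 1*287) + 244))² = (1429 + (((119/4 + 164)/(91 + 160) - 1*287) + 244))² = (1429 + (((775/4)/251 - 287) + 244))² = (1429 + (((775/4)*(1/251) - 287) + 244))² = (1429 + ((775/1004 - 287) + 244))² = (1429 + (-287373/1004 + 244))² = (1429 - 42397/1004)² = (1392319/1004)² = 1938552197761/1008016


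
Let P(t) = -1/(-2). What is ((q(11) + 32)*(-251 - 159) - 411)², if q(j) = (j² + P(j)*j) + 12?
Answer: 4944339856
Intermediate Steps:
P(t) = ½ (P(t) = -1*(-½) = ½)
q(j) = 12 + j² + j/2 (q(j) = (j² + j/2) + 12 = 12 + j² + j/2)
((q(11) + 32)*(-251 - 159) - 411)² = (((12 + 11² + (½)*11) + 32)*(-251 - 159) - 411)² = (((12 + 121 + 11/2) + 32)*(-410) - 411)² = ((277/2 + 32)*(-410) - 411)² = ((341/2)*(-410) - 411)² = (-69905 - 411)² = (-70316)² = 4944339856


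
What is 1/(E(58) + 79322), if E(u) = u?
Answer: 1/79380 ≈ 1.2598e-5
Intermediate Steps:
1/(E(58) + 79322) = 1/(58 + 79322) = 1/79380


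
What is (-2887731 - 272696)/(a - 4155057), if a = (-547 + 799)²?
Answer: 3160427/4091553 ≈ 0.77243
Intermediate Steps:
a = 63504 (a = 252² = 63504)
(-2887731 - 272696)/(a - 4155057) = (-2887731 - 272696)/(63504 - 4155057) = -3160427/(-4091553) = -3160427*(-1/4091553) = 3160427/4091553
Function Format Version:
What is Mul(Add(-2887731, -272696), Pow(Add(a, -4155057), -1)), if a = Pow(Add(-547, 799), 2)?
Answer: Rational(3160427, 4091553) ≈ 0.77243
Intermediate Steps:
a = 63504 (a = Pow(252, 2) = 63504)
Mul(Add(-2887731, -272696), Pow(Add(a, -4155057), -1)) = Mul(Add(-2887731, -272696), Pow(Add(63504, -4155057), -1)) = Mul(-3160427, Pow(-4091553, -1)) = Mul(-3160427, Rational(-1, 4091553)) = Rational(3160427, 4091553)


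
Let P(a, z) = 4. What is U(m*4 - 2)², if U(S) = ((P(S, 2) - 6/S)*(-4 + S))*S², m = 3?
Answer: 4161600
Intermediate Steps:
U(S) = S²*(-4 + S)*(4 - 6/S) (U(S) = ((4 - 6/S)*(-4 + S))*S² = ((-4 + S)*(4 - 6/S))*S² = S²*(-4 + S)*(4 - 6/S))
U(m*4 - 2)² = (2*(3*4 - 2)*(12 - 11*(3*4 - 2) + 2*(3*4 - 2)²))² = (2*(12 - 2)*(12 - 11*(12 - 2) + 2*(12 - 2)²))² = (2*10*(12 - 11*10 + 2*10²))² = (2*10*(12 - 110 + 2*100))² = (2*10*(12 - 110 + 200))² = (2*10*102)² = 2040² = 4161600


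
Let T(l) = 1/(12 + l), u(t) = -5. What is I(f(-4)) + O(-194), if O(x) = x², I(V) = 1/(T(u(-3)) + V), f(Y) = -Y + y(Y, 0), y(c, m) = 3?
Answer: 1881807/50 ≈ 37636.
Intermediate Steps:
f(Y) = 3 - Y (f(Y) = -Y + 3 = 3 - Y)
I(V) = 1/(⅐ + V) (I(V) = 1/(1/(12 - 5) + V) = 1/(1/7 + V) = 1/(⅐ + V))
I(f(-4)) + O(-194) = 7/(1 + 7*(3 - 1*(-4))) + (-194)² = 7/(1 + 7*(3 + 4)) + 37636 = 7/(1 + 7*7) + 37636 = 7/(1 + 49) + 37636 = 7/50 + 37636 = 1881807/50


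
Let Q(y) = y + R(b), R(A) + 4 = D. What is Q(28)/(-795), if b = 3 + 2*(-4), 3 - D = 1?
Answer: -26/795 ≈ -0.032704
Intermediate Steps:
D = 2 (D = 3 - 1*1 = 3 - 1 = 2)
b = -5 (b = 3 - 8 = -5)
R(A) = -2 (R(A) = -4 + 2 = -2)
Q(y) = -2 + y (Q(y) = y - 2 = -2 + y)
Q(28)/(-795) = (-2 + 28)/(-795) = 26*(-1/795) = -26/795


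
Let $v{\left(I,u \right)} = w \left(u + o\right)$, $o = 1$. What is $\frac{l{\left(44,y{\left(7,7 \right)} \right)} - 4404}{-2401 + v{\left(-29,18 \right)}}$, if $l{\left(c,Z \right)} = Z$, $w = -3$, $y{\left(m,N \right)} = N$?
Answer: $\frac{4397}{2458} \approx 1.7889$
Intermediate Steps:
$v{\left(I,u \right)} = -3 - 3 u$ ($v{\left(I,u \right)} = - 3 \left(u + 1\right) = - 3 \left(1 + u\right) = -3 - 3 u$)
$\frac{l{\left(44,y{\left(7,7 \right)} \right)} - 4404}{-2401 + v{\left(-29,18 \right)}} = \frac{7 - 4404}{-2401 - 57} = - \frac{4397}{-2401 - 57} = - \frac{4397}{-2458} = \left(-4397\right) \left(- \frac{1}{2458}\right) = \frac{4397}{2458}$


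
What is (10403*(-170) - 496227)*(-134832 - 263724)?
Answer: 902624519772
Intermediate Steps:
(10403*(-170) - 496227)*(-134832 - 263724) = (-1768510 - 496227)*(-398556) = -2264737*(-398556) = 902624519772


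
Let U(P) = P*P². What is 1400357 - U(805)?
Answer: -520259768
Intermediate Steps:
U(P) = P³
1400357 - U(805) = 1400357 - 1*805³ = 1400357 - 1*521660125 = 1400357 - 521660125 = -520259768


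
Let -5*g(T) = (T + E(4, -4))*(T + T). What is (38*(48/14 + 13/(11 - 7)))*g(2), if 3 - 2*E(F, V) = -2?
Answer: -31977/35 ≈ -913.63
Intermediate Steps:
E(F, V) = 5/2 (E(F, V) = 3/2 - ½*(-2) = 3/2 + 1 = 5/2)
g(T) = -2*T*(5/2 + T)/5 (g(T) = -(T + 5/2)*(T + T)/5 = -(5/2 + T)*2*T/5 = -2*T*(5/2 + T)/5)
(38*(48/14 + 13/(11 - 7)))*g(2) = (38*(48/14 + 13/(11 - 7)))*(-⅕*2*(5 + 2*2)) = (38*(48*(1/14) + 13/4))*(-⅕*2*(5 + 4)) = (38*(24/7 + 13*(¼)))*(-⅕*2*9) = (38*(24/7 + 13/4))*(-18/5) = (38*(187/28))*(-18/5) = (3553/14)*(-18/5) = -31977/35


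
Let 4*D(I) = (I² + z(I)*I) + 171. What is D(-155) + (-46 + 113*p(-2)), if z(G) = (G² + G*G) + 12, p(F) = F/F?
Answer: -3712573/2 ≈ -1.8563e+6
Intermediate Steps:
p(F) = 1
z(G) = 12 + 2*G² (z(G) = (G² + G²) + 12 = 2*G² + 12 = 12 + 2*G²)
D(I) = 171/4 + I²/4 + I*(12 + 2*I²)/4 (D(I) = ((I² + (12 + 2*I²)*I) + 171)/4 = ((I² + I*(12 + 2*I²)) + 171)/4 = (171 + I² + I*(12 + 2*I²))/4 = 171/4 + I²/4 + I*(12 + 2*I²)/4)
D(-155) + (-46 + 113*p(-2)) = (171/4 + (¼)*(-155)² + (½)*(-155)*(6 + (-155)²)) + (-46 + 113*1) = (171/4 + (¼)*24025 + (½)*(-155)*(6 + 24025)) + (-46 + 113) = (171/4 + 24025/4 + (½)*(-155)*24031) + 67 = (171/4 + 24025/4 - 3724805/2) + 67 = -3712707/2 + 67 = -3712573/2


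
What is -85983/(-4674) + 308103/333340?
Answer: 5016941107/259671860 ≈ 19.320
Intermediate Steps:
-85983/(-4674) + 308103/333340 = -85983*(-1/4674) + 308103*(1/333340) = 28661/1558 + 308103/333340 = 5016941107/259671860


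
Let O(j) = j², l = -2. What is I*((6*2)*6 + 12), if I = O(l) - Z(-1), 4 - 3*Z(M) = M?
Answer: 196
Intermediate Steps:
Z(M) = 4/3 - M/3
I = 7/3 (I = (-2)² - (4/3 - ⅓*(-1)) = 4 - (4/3 + ⅓) = 4 - 1*5/3 = 4 - 5/3 = 7/3 ≈ 2.3333)
I*((6*2)*6 + 12) = 7*((6*2)*6 + 12)/3 = 7*(12*6 + 12)/3 = 7*(72 + 12)/3 = (7/3)*84 = 196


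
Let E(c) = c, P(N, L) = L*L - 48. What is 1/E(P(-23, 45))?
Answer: 1/1977 ≈ 0.00050582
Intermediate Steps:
P(N, L) = -48 + L**2 (P(N, L) = L**2 - 48 = -48 + L**2)
1/E(P(-23, 45)) = 1/(-48 + 45**2) = 1/(-48 + 2025) = 1/1977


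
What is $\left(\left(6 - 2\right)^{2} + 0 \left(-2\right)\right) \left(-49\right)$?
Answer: $-784$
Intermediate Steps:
$\left(\left(6 - 2\right)^{2} + 0 \left(-2\right)\right) \left(-49\right) = \left(4^{2} + 0\right) \left(-49\right) = \left(16 + 0\right) \left(-49\right) = 16 \left(-49\right) = -784$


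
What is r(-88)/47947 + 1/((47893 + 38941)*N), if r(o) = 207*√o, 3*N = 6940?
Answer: 3/602627960 + 414*I*√22/47947 ≈ 4.9782e-9 + 0.0405*I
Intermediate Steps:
N = 6940/3 (N = (⅓)*6940 = 6940/3 ≈ 2313.3)
r(-88)/47947 + 1/((47893 + 38941)*N) = (207*√(-88))/47947 + 1/((47893 + 38941)*(6940/3)) = (207*(2*I*√22))*(1/47947) + (3/6940)/86834 = (414*I*√22)*(1/47947) + (1/86834)*(3/6940) = 414*I*√22/47947 + 3/602627960 = 3/602627960 + 414*I*√22/47947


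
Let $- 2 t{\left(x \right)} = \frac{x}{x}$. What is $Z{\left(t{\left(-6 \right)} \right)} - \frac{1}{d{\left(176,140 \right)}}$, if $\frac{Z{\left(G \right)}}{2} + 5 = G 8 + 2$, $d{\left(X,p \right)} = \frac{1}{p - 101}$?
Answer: $-53$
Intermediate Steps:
$d{\left(X,p \right)} = \frac{1}{-101 + p}$
$t{\left(x \right)} = - \frac{1}{2}$ ($t{\left(x \right)} = - \frac{x \frac{1}{x}}{2} = \left(- \frac{1}{2}\right) 1 = - \frac{1}{2}$)
$Z{\left(G \right)} = -6 + 16 G$ ($Z{\left(G \right)} = -10 + 2 \left(G 8 + 2\right) = -10 + 2 \left(8 G + 2\right) = -10 + 2 \left(2 + 8 G\right) = -10 + \left(4 + 16 G\right) = -6 + 16 G$)
$Z{\left(t{\left(-6 \right)} \right)} - \frac{1}{d{\left(176,140 \right)}} = \left(-6 + 16 \left(- \frac{1}{2}\right)\right) - \frac{1}{\frac{1}{-101 + 140}} = \left(-6 - 8\right) - \frac{1}{\frac{1}{39}} = -14 - \frac{1}{\frac{1}{39}} = -14 - 39 = -53$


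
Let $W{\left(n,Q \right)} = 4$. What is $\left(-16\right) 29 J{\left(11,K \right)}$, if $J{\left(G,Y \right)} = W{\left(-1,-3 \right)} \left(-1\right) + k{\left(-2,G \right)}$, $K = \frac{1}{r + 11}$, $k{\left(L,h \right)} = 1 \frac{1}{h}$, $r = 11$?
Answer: $\frac{19952}{11} \approx 1813.8$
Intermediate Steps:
$k{\left(L,h \right)} = \frac{1}{h}$
$K = \frac{1}{22}$ ($K = \frac{1}{11 + 11} = \frac{1}{22} \approx 0.045455$)
$J{\left(G,Y \right)} = -4 + \frac{1}{G}$ ($J{\left(G,Y \right)} = 4 \left(-1\right) + \frac{1}{G} = -4 + \frac{1}{G}$)
$\left(-16\right) 29 J{\left(11,K \right)} = \left(-16\right) 29 \left(-4 + \frac{1}{11}\right) = - 464 \left(-4 + \frac{1}{11}\right) = \left(-464\right) \left(- \frac{43}{11}\right) = \frac{19952}{11}$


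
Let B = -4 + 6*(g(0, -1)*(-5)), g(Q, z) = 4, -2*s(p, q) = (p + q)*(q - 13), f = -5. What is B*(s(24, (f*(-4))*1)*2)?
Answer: 38192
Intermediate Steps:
s(p, q) = -(-13 + q)*(p + q)/2 (s(p, q) = -(p + q)*(q - 13)/2 = -(p + q)*(-13 + q)/2 = -(-13 + q)*(p + q)/2)
B = -124 (B = -4 + 6*(4*(-5)) = -4 + 6*(-20) = -4 - 120 = -124)
B*(s(24, (f*(-4))*1)*2) = -124*(-(-5*(-4)*1)**2/2 + (13/2)*24 + 13*(-5*(-4)*1)/2 - 1/2*24*-5*(-4)*1)*2 = -124*(-(20*1)**2/2 + 156 + 13*(20*1)/2 - 1/2*24*20*1)*2 = -124*(-1/2*20**2 + 156 + (13/2)*20 - 1/2*24*20)*2 = -124*(-1/2*400 + 156 + 130 - 240)*2 = -124*(-200 + 156 + 130 - 240)*2 = -(-19096)*2 = -124*(-308) = 38192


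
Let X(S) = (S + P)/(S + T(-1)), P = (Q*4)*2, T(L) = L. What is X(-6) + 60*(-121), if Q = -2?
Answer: -50798/7 ≈ -7256.9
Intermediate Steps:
P = -16 (P = -2*4*2 = -8*2 = -16)
X(S) = (-16 + S)/(-1 + S) (X(S) = (S - 16)/(S - 1) = (-16 + S)/(-1 + S))
X(-6) + 60*(-121) = (-16 - 6)/(-1 - 6) + 60*(-121) = -22/(-7) - 7260 = -1/7*(-22) - 7260 = 22/7 - 7260 = -50798/7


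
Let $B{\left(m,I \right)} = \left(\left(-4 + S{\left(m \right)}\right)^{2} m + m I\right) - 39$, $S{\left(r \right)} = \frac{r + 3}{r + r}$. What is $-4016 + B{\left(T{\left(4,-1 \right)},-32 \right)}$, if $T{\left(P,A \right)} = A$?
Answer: $-4048$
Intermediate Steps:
$S{\left(r \right)} = \frac{3 + r}{2 r}$
$B{\left(m,I \right)} = -39 + I m + m \left(-4 + \frac{3 + m}{2 m}\right)^{2}$ ($B{\left(m,I \right)} = \left(\left(-4 + \frac{3 + m}{2 m}\right)^{2} m + m I\right) - 39 = \left(m \left(-4 + \frac{3 + m}{2 m}\right)^{2} + I m\right) - 39 = \left(I m + m \left(-4 + \frac{3 + m}{2 m}\right)^{2}\right) - 39 = -39 + I m + m \left(-4 + \frac{3 + m}{2 m}\right)^{2}$)
$-4016 + B{\left(T{\left(4,-1 \right)},-32 \right)} = -4016 - \left(7 - \frac{\left(-3 + 7 \left(-1\right)\right)^{2}}{4 \left(-1\right)}\right) = -4016 + \left(-39 + 32 + \frac{1}{4} \left(-1\right) \left(-3 - 7\right)^{2}\right) = -4016 + \left(-39 + 32 + \frac{1}{4} \left(-1\right) \left(-10\right)^{2}\right) = -4016 + \left(-39 + 32 + \frac{1}{4} \left(-1\right) 100\right) = -4016 - 32 = -4048$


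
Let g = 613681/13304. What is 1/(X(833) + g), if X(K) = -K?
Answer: -13304/10468551 ≈ -0.0012709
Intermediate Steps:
g = 613681/13304 (g = 613681*(1/13304) = 613681/13304 ≈ 46.128)
1/(X(833) + g) = 1/(-1*833 + 613681/13304) = 1/(-833 + 613681/13304) = 1/(-10468551/13304) = -13304/10468551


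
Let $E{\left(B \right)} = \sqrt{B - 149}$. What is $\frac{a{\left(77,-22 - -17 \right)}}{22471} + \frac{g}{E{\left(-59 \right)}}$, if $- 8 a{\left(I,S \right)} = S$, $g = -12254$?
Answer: $\frac{5}{179768} + \frac{6127 i \sqrt{13}}{26} \approx 2.7814 \cdot 10^{-5} + 849.66 i$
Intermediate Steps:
$E{\left(B \right)} = \sqrt{-149 + B}$
$a{\left(I,S \right)} = - \frac{S}{8}$
$\frac{a{\left(77,-22 - -17 \right)}}{22471} + \frac{g}{E{\left(-59 \right)}} = \frac{\left(- \frac{1}{8}\right) \left(-22 - -17\right)}{22471} - \frac{12254}{\sqrt{-149 - 59}} = - \frac{-22 + 17}{8} \cdot \frac{1}{22471} - \frac{12254}{\sqrt{-208}} = \left(- \frac{1}{8}\right) \left(-5\right) \frac{1}{22471} - \frac{12254}{4 i \sqrt{13}} = \frac{5}{8} \cdot \frac{1}{22471} - 12254 \left(- \frac{i \sqrt{13}}{52}\right) = \frac{5}{179768} + \frac{6127 i \sqrt{13}}{26}$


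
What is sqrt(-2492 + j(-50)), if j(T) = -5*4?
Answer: 4*I*sqrt(157) ≈ 50.12*I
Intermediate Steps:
j(T) = -20
sqrt(-2492 + j(-50)) = sqrt(-2492 - 20) = sqrt(-2512) = 4*I*sqrt(157)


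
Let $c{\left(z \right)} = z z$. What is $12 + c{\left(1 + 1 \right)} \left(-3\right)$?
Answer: $0$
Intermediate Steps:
$c{\left(z \right)} = z^{2}$
$12 + c{\left(1 + 1 \right)} \left(-3\right) = 12 + \left(1 + 1\right)^{2} \left(-3\right) = 12 + 2^{2} \left(-3\right) = 12 + 4 \left(-3\right) = 12 - 12 = 0$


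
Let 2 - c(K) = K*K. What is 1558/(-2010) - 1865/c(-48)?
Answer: 81067/2313510 ≈ 0.035041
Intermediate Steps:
c(K) = 2 - K² (c(K) = 2 - K*K = 2 - K²)
1558/(-2010) - 1865/c(-48) = 1558/(-2010) - 1865/(2 - 1*(-48)²) = 1558*(-1/2010) - 1865/(2 - 1*2304) = -779/1005 - 1865/(2 - 2304) = -779/1005 - 1865/(-2302) = -779/1005 - 1865*(-1/2302) = -779/1005 + 1865/2302 = 81067/2313510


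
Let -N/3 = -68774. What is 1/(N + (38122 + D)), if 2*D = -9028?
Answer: 1/239930 ≈ 4.1679e-6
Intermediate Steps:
D = -4514 (D = (1/2)*(-9028) = -4514)
N = 206322 (N = -3*(-68774) = 206322)
1/(N + (38122 + D)) = 1/(206322 + (38122 - 4514)) = 1/(206322 + 33608) = 1/239930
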